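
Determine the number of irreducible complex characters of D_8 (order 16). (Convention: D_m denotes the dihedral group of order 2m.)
7

Details: The number of irreducible complex representations of a finite group equals its number of conjugacy classes. D_8 has 7 conjugacy classes (n/2 + 3 for n even), so D_8 (order 16) has exactly 7 irreducible complex representations.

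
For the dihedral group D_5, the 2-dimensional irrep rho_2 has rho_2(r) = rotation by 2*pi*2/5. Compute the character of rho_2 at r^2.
chi_{rho_2}(r^2) = 2*cos(2*pi*2*2/5) = -1/2 + sqrt(5)/2

rho_2(r^2) is rotation by angle 2*pi*2*2/5, whose trace is 2*cos(2*pi*2*2/5) = -1/2 + sqrt(5)/2.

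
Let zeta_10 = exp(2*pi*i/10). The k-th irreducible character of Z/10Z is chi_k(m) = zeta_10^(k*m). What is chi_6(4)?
chi_6(4) = zeta_10^24 = exp(4*I*pi/5)

chi_6(4) = zeta_10^(6*4) = zeta_10^24. Since zeta_10^10 = 1, this equals zeta_10^4 = exp(2*pi*i*4/10) = exp(4*I*pi/5).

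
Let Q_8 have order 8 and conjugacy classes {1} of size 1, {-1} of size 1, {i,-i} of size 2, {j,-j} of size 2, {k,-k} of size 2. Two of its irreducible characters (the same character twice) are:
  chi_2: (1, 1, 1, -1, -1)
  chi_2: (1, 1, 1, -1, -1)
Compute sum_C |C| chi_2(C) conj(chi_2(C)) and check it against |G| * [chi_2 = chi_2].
Sum = 8 = |G| = 8; so <chi_2, chi_2> = 1 (norm-1 confirms irreducibility).

Details: Compute term by term over conjugacy classes (|C| * chi_2(C) * conj(chi_2(C))):
  1*(1)*conj(1) + 1*(1)*conj(1) + 2*(1)*conj(1) + 2*(-1)*conj(-1) + 2*(-1)*conj(-1)
  = (1) + (1) + (2) + (2) + (2)
  = 8.
Dividing by |G| = 8 gives 8/8 = 1, matching the row-orthogonality relation <chi_2, chi_2> = [chi_2 = chi_2].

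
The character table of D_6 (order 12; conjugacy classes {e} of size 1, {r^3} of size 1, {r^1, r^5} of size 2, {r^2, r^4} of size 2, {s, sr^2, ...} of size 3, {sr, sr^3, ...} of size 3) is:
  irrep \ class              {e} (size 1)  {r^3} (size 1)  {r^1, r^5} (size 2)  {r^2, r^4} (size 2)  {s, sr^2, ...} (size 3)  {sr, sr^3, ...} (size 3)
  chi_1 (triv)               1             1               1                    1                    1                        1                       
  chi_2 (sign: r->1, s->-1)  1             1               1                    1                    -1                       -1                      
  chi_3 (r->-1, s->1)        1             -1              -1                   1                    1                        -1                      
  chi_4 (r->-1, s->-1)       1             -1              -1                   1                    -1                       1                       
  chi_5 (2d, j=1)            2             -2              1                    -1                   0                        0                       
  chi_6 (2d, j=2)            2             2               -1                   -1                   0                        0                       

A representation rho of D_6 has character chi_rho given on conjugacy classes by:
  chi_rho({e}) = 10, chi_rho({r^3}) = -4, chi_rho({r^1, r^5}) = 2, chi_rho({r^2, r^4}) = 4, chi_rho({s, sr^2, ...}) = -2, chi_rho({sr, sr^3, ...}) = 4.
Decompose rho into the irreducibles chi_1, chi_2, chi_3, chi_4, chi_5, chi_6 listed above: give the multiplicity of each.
Multiplicities: chi_1: 2, chi_2: 1, chi_3: 0, chi_4: 3, chi_5: 2, chi_6: 0.

Proof sketch: Use <chi_rho, chi> = (1/|G|) sum_C |C| * chi_rho(C) * conj(chi(C)) with |G| = 12 for each irreducible chi in the table:
  <chi_rho, chi_1> = (1/12)[1*(10)*conj(1) + 1*(-4)*conj(1) + 2*(2)*conj(1) + 2*(4)*conj(1) + 3*(-2)*conj(1) + 3*(4)*conj(1)]
      = (1/12)[(10) + (-4) + (4) + (8) + (-6) + (12)] = 24/12 = 2
  <chi_rho, chi_2> = (1/12)[1*(10)*conj(1) + 1*(-4)*conj(1) + 2*(2)*conj(1) + 2*(4)*conj(1) + 3*(-2)*conj(-1) + 3*(4)*conj(-1)]
      = (1/12)[(10) + (-4) + (4) + (8) + (6) + (-12)] = 12/12 = 1
  <chi_rho, chi_3> = (1/12)[1*(10)*conj(1) + 1*(-4)*conj(-1) + 2*(2)*conj(-1) + 2*(4)*conj(1) + 3*(-2)*conj(1) + 3*(4)*conj(-1)]
      = (1/12)[(10) + (4) + (-4) + (8) + (-6) + (-12)] = 0/12 = 0
  <chi_rho, chi_4> = (1/12)[1*(10)*conj(1) + 1*(-4)*conj(-1) + 2*(2)*conj(-1) + 2*(4)*conj(1) + 3*(-2)*conj(-1) + 3*(4)*conj(1)]
      = (1/12)[(10) + (4) + (-4) + (8) + (6) + (12)] = 36/12 = 3
  <chi_rho, chi_5> = (1/12)[1*(10)*conj(2) + 1*(-4)*conj(-2) + 2*(2)*conj(1) + 2*(4)*conj(-1) + 3*(-2)*conj(0) + 3*(4)*conj(0)]
      = (1/12)[(20) + (8) + (4) + (-8) + (0) + (0)] = 24/12 = 2
  <chi_rho, chi_6> = (1/12)[1*(10)*conj(2) + 1*(-4)*conj(2) + 2*(2)*conj(-1) + 2*(4)*conj(-1) + 3*(-2)*conj(0) + 3*(4)*conj(0)]
      = (1/12)[(20) + (-8) + (-4) + (-8) + (0) + (0)] = 0/12 = 0
Dimension check: dim(rho) = sum (mult * dim) = 2*1 + 1*1 + 0*1 + 3*1 + 2*2 + 0*2 = 10 = chi_rho(e) = 10.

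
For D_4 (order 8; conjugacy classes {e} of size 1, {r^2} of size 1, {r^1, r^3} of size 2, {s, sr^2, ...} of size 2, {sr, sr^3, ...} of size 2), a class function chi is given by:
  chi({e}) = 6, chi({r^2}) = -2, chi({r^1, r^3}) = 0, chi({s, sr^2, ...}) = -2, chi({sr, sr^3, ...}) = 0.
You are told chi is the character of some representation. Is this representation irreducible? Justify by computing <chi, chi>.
Not irreducible (reducible): <chi, chi> = 6 > 1.

Derivation: <chi, chi> = (1/|G|) sum_C |C| * |chi(C)|^2 = (1/8)[1*|6|^2 + 1*|-2|^2 + 2*|0|^2 + 2*|-2|^2 + 2*|0|^2]
  = (1/8)[(36) + (4) + (0) + (8) + (0)] = 48/8 = 6.
A character is irreducible iff <chi, chi> = 1, so this representation is reducible.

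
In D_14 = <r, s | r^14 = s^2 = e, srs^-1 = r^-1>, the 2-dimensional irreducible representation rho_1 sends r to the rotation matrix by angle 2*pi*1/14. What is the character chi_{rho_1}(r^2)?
chi_{rho_1}(r^2) = 2*cos(2*pi*1*2/14) = 2*cos(2*pi/7)

Justification: rho_1(r^2) is rotation by angle 2*pi*1*2/14, whose trace is 2*cos(2*pi*1*2/14) = 2*cos(2*pi/7).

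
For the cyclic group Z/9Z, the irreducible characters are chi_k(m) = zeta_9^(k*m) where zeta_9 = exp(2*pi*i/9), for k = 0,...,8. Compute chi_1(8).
chi_1(8) = zeta_9^8 = exp(-2*I*pi/9)

Derivation: chi_1(8) = zeta_9^(1*8) = zeta_9^8. Since zeta_9^9 = 1, this equals zeta_9^8 = exp(2*pi*i*8/9) = exp(-2*I*pi/9).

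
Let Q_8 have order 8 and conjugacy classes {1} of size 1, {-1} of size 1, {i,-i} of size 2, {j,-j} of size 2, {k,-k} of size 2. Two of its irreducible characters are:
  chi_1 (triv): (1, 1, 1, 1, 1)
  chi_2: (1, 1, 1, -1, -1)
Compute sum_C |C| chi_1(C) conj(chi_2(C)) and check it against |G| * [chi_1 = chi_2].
Sum = 0; so <chi_1, chi_2> = 0 (distinct irreducibles are orthogonal).

Proof sketch: Compute term by term over conjugacy classes (|C| * chi_1(C) * conj(chi_2(C))):
  1*(1)*conj(1) + 1*(1)*conj(1) + 2*(1)*conj(1) + 2*(1)*conj(-1) + 2*(1)*conj(-1)
  = (1) + (1) + (2) + (-2) + (-2)
  = 0.
Dividing by |G| = 8 gives 0/8 = 0, matching the row-orthogonality relation <chi_1, chi_2> = [chi_1 = chi_2].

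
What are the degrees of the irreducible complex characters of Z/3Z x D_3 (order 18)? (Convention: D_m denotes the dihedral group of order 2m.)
Dimensions: 1, 1, 1, 1, 1, 1, 2, 2, 2

Argument: There are 9 irreducibles (= number of conjugacy classes). Their dimensions d_i satisfy sum d_i^2 = |G| = 18: 1 + 1 + 1 + 1 + 1 + 1 + 4 + 4 + 4 = 18. (For the product with Z/3Z: each of the 3 1-dim characters of Z/3Z tensors with each irrep of D_3, giving 3 copies of each D_3-dimension.)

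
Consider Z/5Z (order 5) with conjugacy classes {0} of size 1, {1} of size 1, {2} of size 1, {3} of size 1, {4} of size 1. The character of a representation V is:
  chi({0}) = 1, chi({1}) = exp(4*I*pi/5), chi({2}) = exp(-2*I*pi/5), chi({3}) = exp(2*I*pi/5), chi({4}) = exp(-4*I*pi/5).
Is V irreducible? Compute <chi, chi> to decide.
Irreducible: <chi, chi> = 1.

Working: <chi, chi> = (1/|G|) sum_C |C| * |chi(C)|^2 = (1/5)[1*|1|^2 + 1*|exp(4*I*pi/5)|^2 + 1*|exp(-2*I*pi/5)|^2 + 1*|exp(2*I*pi/5)|^2 + 1*|exp(-4*I*pi/5)|^2]
  = (1/5)[(1) + (1) + (1) + (1) + (1)] = 5/5 = 1.
(Exp terms are combined using exp(i*s)*conj(exp(i*t)) = exp(i*(s-t)), and sums of them are collapsed using the identity that for every m > 1 the m distinct m-th roots of unity sum to 0, e.g. 1 + exp(2*I*pi/3) + exp(-2*I*pi/3) = 0.)
A character is irreducible iff <chi, chi> = 1, so this representation is irreducible.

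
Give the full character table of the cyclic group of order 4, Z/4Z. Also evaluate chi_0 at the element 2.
Character table of Z/4Z (irreps indexed chi_0,...,chi_3 with chi_k(m) = zeta_4^(k*m), zeta_4 = exp(2*pi*i/4)):
  irrep \ class  {0} (size 1)  {1} (size 1)  {2} (size 1)  {3} (size 1)
  chi_0          1             1             1             1           
  chi_1          1             I             -1            -I          
  chi_2          1             -1            1             -1          
  chi_3          1             -I            -1            I           

Spot check: chi_0(2) = zeta_4^(0*2) = zeta_4^0 = 1.

Derivation: Z/4Z is abelian, so all 4 irreducible complex representations are 1-dimensional. They are given by chi_k(m) = zeta_4^(k*m) for k = 0,...,3. Row orthogonality: sum_m chi_k(m) conj(chi_l(m)) = 4 * [k = l].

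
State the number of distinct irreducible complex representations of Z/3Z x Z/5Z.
15

Details: The number of irreducible complex representations of a finite group equals its number of conjugacy classes. Z/3Z x Z/5Z is abelian of order 15, so every element is its own conjugacy class: 15 classes, so Z/3Z x Z/5Z (order 15) has exactly 15 irreducible complex representations.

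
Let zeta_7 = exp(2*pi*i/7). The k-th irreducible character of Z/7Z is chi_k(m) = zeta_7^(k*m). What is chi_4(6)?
chi_4(6) = zeta_7^24 = exp(6*I*pi/7)

Details: chi_4(6) = zeta_7^(4*6) = zeta_7^24. Since zeta_7^7 = 1, this equals zeta_7^3 = exp(2*pi*i*3/7) = exp(6*I*pi/7).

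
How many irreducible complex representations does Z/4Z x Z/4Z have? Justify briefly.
16

Details: The number of irreducible complex representations of a finite group equals its number of conjugacy classes. Z/4Z x Z/4Z is abelian of order 16, so every element is its own conjugacy class: 16 classes, so Z/4Z x Z/4Z (order 16) has exactly 16 irreducible complex representations.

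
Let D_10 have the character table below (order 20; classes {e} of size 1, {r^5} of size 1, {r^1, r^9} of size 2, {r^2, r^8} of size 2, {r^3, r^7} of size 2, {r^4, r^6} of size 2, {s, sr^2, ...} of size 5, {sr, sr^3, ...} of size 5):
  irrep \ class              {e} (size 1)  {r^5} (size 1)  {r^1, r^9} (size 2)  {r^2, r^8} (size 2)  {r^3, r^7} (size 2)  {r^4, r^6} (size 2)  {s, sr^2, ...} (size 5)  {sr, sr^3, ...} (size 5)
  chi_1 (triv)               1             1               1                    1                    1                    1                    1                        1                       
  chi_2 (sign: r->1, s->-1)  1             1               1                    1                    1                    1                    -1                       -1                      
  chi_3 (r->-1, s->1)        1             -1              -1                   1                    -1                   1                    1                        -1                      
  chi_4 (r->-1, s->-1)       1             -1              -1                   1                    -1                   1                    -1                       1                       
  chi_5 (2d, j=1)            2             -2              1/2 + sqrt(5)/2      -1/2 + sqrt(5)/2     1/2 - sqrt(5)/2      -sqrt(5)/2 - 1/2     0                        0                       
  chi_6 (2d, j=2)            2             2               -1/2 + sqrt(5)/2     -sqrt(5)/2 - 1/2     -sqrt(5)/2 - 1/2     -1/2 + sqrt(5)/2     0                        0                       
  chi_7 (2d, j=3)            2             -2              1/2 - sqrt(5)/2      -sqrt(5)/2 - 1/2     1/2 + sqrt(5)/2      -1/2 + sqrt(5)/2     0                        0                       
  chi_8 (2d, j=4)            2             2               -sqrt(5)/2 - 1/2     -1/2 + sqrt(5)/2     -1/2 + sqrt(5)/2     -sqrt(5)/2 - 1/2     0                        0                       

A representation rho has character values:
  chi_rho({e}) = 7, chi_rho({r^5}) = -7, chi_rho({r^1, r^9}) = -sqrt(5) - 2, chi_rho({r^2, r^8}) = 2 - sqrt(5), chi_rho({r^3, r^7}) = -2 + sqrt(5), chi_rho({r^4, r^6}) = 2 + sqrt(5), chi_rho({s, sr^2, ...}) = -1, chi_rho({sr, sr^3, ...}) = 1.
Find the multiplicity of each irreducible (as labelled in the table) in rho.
Multiplicities: chi_1: 0, chi_2: 0, chi_3: 1, chi_4: 2, chi_5: 0, chi_6: 0, chi_7: 2, chi_8: 0.

Reasoning: Use <chi_rho, chi> = (1/|G|) sum_C |C| * chi_rho(C) * conj(chi(C)) with |G| = 20 for each irreducible chi in the table:
  <chi_rho, chi_1> = (1/20)[1*(7)*conj(1) + 1*(-7)*conj(1) + 2*(-sqrt(5) - 2)*conj(1) + 2*(2 - sqrt(5))*conj(1) + 2*(-2 + sqrt(5))*conj(1) + 2*(2 + sqrt(5))*conj(1) + 5*(-1)*conj(1) + 5*(1)*conj(1)]
      = (1/20)[(7) + (-7) + (-2*sqrt(5) - 4) + (4 - 2*sqrt(5)) + (-4 + 2*sqrt(5)) + (4 + 2*sqrt(5)) + (-5) + (5)] = 0/20 = 0
  <chi_rho, chi_2> = (1/20)[1*(7)*conj(1) + 1*(-7)*conj(1) + 2*(-sqrt(5) - 2)*conj(1) + 2*(2 - sqrt(5))*conj(1) + 2*(-2 + sqrt(5))*conj(1) + 2*(2 + sqrt(5))*conj(1) + 5*(-1)*conj(-1) + 5*(1)*conj(-1)]
      = (1/20)[(7) + (-7) + (-2*sqrt(5) - 4) + (4 - 2*sqrt(5)) + (-4 + 2*sqrt(5)) + (4 + 2*sqrt(5)) + (5) + (-5)] = 0/20 = 0
  <chi_rho, chi_3> = (1/20)[1*(7)*conj(1) + 1*(-7)*conj(-1) + 2*(-sqrt(5) - 2)*conj(-1) + 2*(2 - sqrt(5))*conj(1) + 2*(-2 + sqrt(5))*conj(-1) + 2*(2 + sqrt(5))*conj(1) + 5*(-1)*conj(1) + 5*(1)*conj(-1)]
      = (1/20)[(7) + (7) + (4 + 2*sqrt(5)) + (4 - 2*sqrt(5)) + (4 - 2*sqrt(5)) + (4 + 2*sqrt(5)) + (-5) + (-5)] = 20/20 = 1
  <chi_rho, chi_4> = (1/20)[1*(7)*conj(1) + 1*(-7)*conj(-1) + 2*(-sqrt(5) - 2)*conj(-1) + 2*(2 - sqrt(5))*conj(1) + 2*(-2 + sqrt(5))*conj(-1) + 2*(2 + sqrt(5))*conj(1) + 5*(-1)*conj(-1) + 5*(1)*conj(1)]
      = (1/20)[(7) + (7) + (4 + 2*sqrt(5)) + (4 - 2*sqrt(5)) + (4 - 2*sqrt(5)) + (4 + 2*sqrt(5)) + (5) + (5)] = 40/20 = 2
  <chi_rho, chi_5> = (1/20)[1*(7)*conj(2) + 1*(-7)*conj(-2) + 2*(-sqrt(5) - 2)*conj(1/2 + sqrt(5)/2) + 2*(2 - sqrt(5))*conj(-1/2 + sqrt(5)/2) + 2*(-2 + sqrt(5))*conj(1/2 - sqrt(5)/2) + 2*(2 + sqrt(5))*conj(-sqrt(5)/2 - 1/2) + 5*(-1)*conj(0) + 5*(1)*conj(0)]
      = (1/20)[(14) + (14) + (-7 - 3*sqrt(5)) + (-7 + 3*sqrt(5)) + (-7 + 3*sqrt(5)) + (-7 - 3*sqrt(5)) + (0) + (0)] = 0/20 = 0
  <chi_rho, chi_6> = (1/20)[1*(7)*conj(2) + 1*(-7)*conj(2) + 2*(-sqrt(5) - 2)*conj(-1/2 + sqrt(5)/2) + 2*(2 - sqrt(5))*conj(-sqrt(5)/2 - 1/2) + 2*(-2 + sqrt(5))*conj(-sqrt(5)/2 - 1/2) + 2*(2 + sqrt(5))*conj(-1/2 + sqrt(5)/2) + 5*(-1)*conj(0) + 5*(1)*conj(0)]
      = (1/20)[(14) + (-14) + (-3 - sqrt(5)) + (3 - sqrt(5)) + (-3 + sqrt(5)) + (sqrt(5) + 3) + (0) + (0)] = 0/20 = 0
  <chi_rho, chi_7> = (1/20)[1*(7)*conj(2) + 1*(-7)*conj(-2) + 2*(-sqrt(5) - 2)*conj(1/2 - sqrt(5)/2) + 2*(2 - sqrt(5))*conj(-sqrt(5)/2 - 1/2) + 2*(-2 + sqrt(5))*conj(1/2 + sqrt(5)/2) + 2*(2 + sqrt(5))*conj(-1/2 + sqrt(5)/2) + 5*(-1)*conj(0) + 5*(1)*conj(0)]
      = (1/20)[(14) + (14) + (sqrt(5) + 3) + (3 - sqrt(5)) + (3 - sqrt(5)) + (sqrt(5) + 3) + (0) + (0)] = 40/20 = 2
  <chi_rho, chi_8> = (1/20)[1*(7)*conj(2) + 1*(-7)*conj(2) + 2*(-sqrt(5) - 2)*conj(-sqrt(5)/2 - 1/2) + 2*(2 - sqrt(5))*conj(-1/2 + sqrt(5)/2) + 2*(-2 + sqrt(5))*conj(-1/2 + sqrt(5)/2) + 2*(2 + sqrt(5))*conj(-sqrt(5)/2 - 1/2) + 5*(-1)*conj(0) + 5*(1)*conj(0)]
      = (1/20)[(14) + (-14) + (3*sqrt(5) + 7) + (-7 + 3*sqrt(5)) + (7 - 3*sqrt(5)) + (-7 - 3*sqrt(5)) + (0) + (0)] = 0/20 = 0
Dimension check: dim(rho) = sum (mult * dim) = 0*1 + 0*1 + 1*1 + 2*1 + 0*2 + 0*2 + 2*2 + 0*2 = 7 = chi_rho(e) = 7.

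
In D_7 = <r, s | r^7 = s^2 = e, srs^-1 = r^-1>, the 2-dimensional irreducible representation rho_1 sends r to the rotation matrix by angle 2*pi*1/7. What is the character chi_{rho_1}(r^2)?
chi_{rho_1}(r^2) = 2*cos(2*pi*1*2/7) = -2*cos(3*pi/7)

Working: rho_1(r^2) is rotation by angle 2*pi*1*2/7, whose trace is 2*cos(2*pi*1*2/7) = -2*cos(3*pi/7).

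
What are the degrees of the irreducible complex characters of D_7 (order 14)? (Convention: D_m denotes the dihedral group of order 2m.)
Dimensions: 1, 1, 2, 2, 2

Working: There are 5 irreducibles (= number of conjugacy classes). Their dimensions d_i satisfy sum d_i^2 = |G| = 14: 1 + 1 + 4 + 4 + 4 = 14.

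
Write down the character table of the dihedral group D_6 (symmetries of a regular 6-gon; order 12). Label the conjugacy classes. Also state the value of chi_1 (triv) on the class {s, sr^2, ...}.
Conjugacy classes: {e} of size 1, {r^3} of size 1, {r^1, r^5} of size 2, {r^2, r^4} of size 2, {s, sr^2, ...} of size 3, {sr, sr^3, ...} of size 3.
Character table:
  irrep \ class              {e} (size 1)  {r^3} (size 1)  {r^1, r^5} (size 2)  {r^2, r^4} (size 2)  {s, sr^2, ...} (size 3)  {sr, sr^3, ...} (size 3)
  chi_1 (triv)               1             1               1                    1                    1                        1                       
  chi_2 (sign: r->1, s->-1)  1             1               1                    1                    -1                       -1                      
  chi_3 (r->-1, s->1)        1             -1              -1                   1                    1                        -1                      
  chi_4 (r->-1, s->-1)       1             -1              -1                   1                    -1                       1                       
  chi_5 (2d, j=1)            2             -2              1                    -1                   0                        0                       
  chi_6 (2d, j=2)            2             2               -1                   -1                   0                        0                       

Spot check: chi_1 (triv) on {s, sr^2, ...} = 1.

Proof sketch: D_6 has order 2*6 = 12 with 6 conjugacy classes, hence 6 irreducibles. Sum of squared dims 1 + 1 + 1 + 1 + 4 + 4 = 12 = |G|. Linear characters come from the abelianisation; the 2-dimensional irreps have character r^k -> 2*cos(2*pi*j*k/6), reflections -> 0.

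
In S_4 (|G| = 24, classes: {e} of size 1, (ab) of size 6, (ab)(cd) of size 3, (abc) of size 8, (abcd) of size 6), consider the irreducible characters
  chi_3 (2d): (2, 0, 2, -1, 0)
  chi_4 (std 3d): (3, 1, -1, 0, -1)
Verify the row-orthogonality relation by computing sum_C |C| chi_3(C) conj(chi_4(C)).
Sum = 0; so <chi_3, chi_4> = 0 (distinct irreducibles are orthogonal).

Justification: Compute term by term over conjugacy classes (|C| * chi_3(C) * conj(chi_4(C))):
  1*(2)*conj(3) + 6*(0)*conj(1) + 3*(2)*conj(-1) + 8*(-1)*conj(0) + 6*(0)*conj(-1)
  = (6) + (0) + (-6) + (0) + (0)
  = 0.
Dividing by |G| = 24 gives 0/24 = 0, matching the row-orthogonality relation <chi_3, chi_4> = [chi_3 = chi_4].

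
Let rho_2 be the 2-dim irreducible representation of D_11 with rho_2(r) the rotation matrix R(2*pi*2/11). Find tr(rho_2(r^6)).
chi_{rho_2}(r^6) = 2*cos(2*pi*2*6/11) = 2*cos(24*pi/11)

Working: rho_2(r^6) is rotation by angle 2*pi*2*6/11, whose trace is 2*cos(2*pi*2*6/11) = 2*cos(24*pi/11).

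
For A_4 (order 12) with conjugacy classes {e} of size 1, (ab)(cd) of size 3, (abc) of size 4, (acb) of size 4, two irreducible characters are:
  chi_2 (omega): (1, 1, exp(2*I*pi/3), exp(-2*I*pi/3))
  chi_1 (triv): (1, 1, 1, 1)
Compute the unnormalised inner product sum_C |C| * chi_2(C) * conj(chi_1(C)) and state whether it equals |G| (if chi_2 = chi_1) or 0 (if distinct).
Sum = 0; so <chi_2, chi_1> = 0 (distinct irreducibles are orthogonal).

Why: Compute term by term over conjugacy classes (|C| * chi_2(C) * conj(chi_1(C))):
  1*(1)*conj(1) + 3*(1)*conj(1) + 4*(exp(2*I*pi/3))*conj(1) + 4*(exp(-2*I*pi/3))*conj(1)
  = (1) + (3) + (4*exp(2*I*pi/3)) + (4*exp(-2*I*pi/3))
  = 0.
(Exp terms are combined using exp(i*s)*conj(exp(i*t)) = exp(i*(s-t)), and sums of them are collapsed using the identity that for every m > 1 the m distinct m-th roots of unity sum to 0, e.g. 1 + exp(2*I*pi/3) + exp(-2*I*pi/3) = 0.)
Dividing by |G| = 12 gives 0/12 = 0, matching the row-orthogonality relation <chi_2, chi_1> = [chi_2 = chi_1].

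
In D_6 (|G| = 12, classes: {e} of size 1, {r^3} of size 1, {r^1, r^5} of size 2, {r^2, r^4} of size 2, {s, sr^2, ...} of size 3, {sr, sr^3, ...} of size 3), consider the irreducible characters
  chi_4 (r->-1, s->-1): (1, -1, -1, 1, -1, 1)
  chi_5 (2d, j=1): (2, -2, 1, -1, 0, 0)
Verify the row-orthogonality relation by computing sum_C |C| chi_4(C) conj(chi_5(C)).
Sum = 0; so <chi_4, chi_5> = 0 (distinct irreducibles are orthogonal).

Working: Compute term by term over conjugacy classes (|C| * chi_4(C) * conj(chi_5(C))):
  1*(1)*conj(2) + 1*(-1)*conj(-2) + 2*(-1)*conj(1) + 2*(1)*conj(-1) + 3*(-1)*conj(0) + 3*(1)*conj(0)
  = (2) + (2) + (-2) + (-2) + (0) + (0)
  = 0.
Dividing by |G| = 12 gives 0/12 = 0, matching the row-orthogonality relation <chi_4, chi_5> = [chi_4 = chi_5].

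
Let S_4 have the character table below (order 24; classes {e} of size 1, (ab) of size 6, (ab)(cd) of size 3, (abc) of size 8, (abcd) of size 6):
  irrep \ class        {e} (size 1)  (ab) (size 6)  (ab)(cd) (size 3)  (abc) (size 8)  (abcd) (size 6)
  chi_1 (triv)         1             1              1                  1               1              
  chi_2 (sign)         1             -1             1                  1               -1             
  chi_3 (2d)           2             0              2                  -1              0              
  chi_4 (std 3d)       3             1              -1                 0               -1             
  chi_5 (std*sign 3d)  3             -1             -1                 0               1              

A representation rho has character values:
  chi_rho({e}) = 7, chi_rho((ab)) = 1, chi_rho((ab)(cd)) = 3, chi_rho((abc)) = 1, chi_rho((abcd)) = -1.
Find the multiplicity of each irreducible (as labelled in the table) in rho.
Multiplicities: chi_1: 1, chi_2: 1, chi_3: 1, chi_4: 1, chi_5: 0.

Details: Use <chi_rho, chi> = (1/|G|) sum_C |C| * chi_rho(C) * conj(chi(C)) with |G| = 24 for each irreducible chi in the table:
  <chi_rho, chi_1> = (1/24)[1*(7)*conj(1) + 6*(1)*conj(1) + 3*(3)*conj(1) + 8*(1)*conj(1) + 6*(-1)*conj(1)]
      = (1/24)[(7) + (6) + (9) + (8) + (-6)] = 24/24 = 1
  <chi_rho, chi_2> = (1/24)[1*(7)*conj(1) + 6*(1)*conj(-1) + 3*(3)*conj(1) + 8*(1)*conj(1) + 6*(-1)*conj(-1)]
      = (1/24)[(7) + (-6) + (9) + (8) + (6)] = 24/24 = 1
  <chi_rho, chi_3> = (1/24)[1*(7)*conj(2) + 6*(1)*conj(0) + 3*(3)*conj(2) + 8*(1)*conj(-1) + 6*(-1)*conj(0)]
      = (1/24)[(14) + (0) + (18) + (-8) + (0)] = 24/24 = 1
  <chi_rho, chi_4> = (1/24)[1*(7)*conj(3) + 6*(1)*conj(1) + 3*(3)*conj(-1) + 8*(1)*conj(0) + 6*(-1)*conj(-1)]
      = (1/24)[(21) + (6) + (-9) + (0) + (6)] = 24/24 = 1
  <chi_rho, chi_5> = (1/24)[1*(7)*conj(3) + 6*(1)*conj(-1) + 3*(3)*conj(-1) + 8*(1)*conj(0) + 6*(-1)*conj(1)]
      = (1/24)[(21) + (-6) + (-9) + (0) + (-6)] = 0/24 = 0
Dimension check: dim(rho) = sum (mult * dim) = 1*1 + 1*1 + 1*2 + 1*3 + 0*3 = 7 = chi_rho(e) = 7.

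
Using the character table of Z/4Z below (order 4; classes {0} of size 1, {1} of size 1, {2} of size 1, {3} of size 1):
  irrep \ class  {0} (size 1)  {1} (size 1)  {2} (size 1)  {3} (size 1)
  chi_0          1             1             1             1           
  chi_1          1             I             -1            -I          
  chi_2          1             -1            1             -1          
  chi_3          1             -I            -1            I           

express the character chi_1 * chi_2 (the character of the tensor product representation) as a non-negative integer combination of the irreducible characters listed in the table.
chi_1 tensor chi_2 = chi_3 (all other irreducibles have multiplicity 0).

Justification: The character of a tensor product is the pointwise product (chi_1 * chi_2)(C) = chi_1(C) * chi_2(C):
  {0}: (1)*(1), {1}: (I)*(-1), {2}: (-1)*(1), {3}: (-I)*(-1)
so (chi_1 * chi_2) takes values
  {0} -> 1, {1} -> -I, {2} -> -1, {3} -> I.
Now take the inner product of this character with each irreducible chi from the table, <chi_1*chi_2, chi> = (1/4) sum_C |C| (chi_1*chi_2)(C) conj(chi(C)):
  <chi_1*chi_2, chi_0> = (1/4)[1*(1)*conj(1) + 1*(-I)*conj(1) + 1*(-1)*conj(1) + 1*(I)*conj(1)]
      = (1/4)[(1) + (-I) + (-1) + (I)] = 0/4 = 0
  <chi_1*chi_2, chi_1> = (1/4)[1*(1)*conj(1) + 1*(-I)*conj(I) + 1*(-1)*conj(-1) + 1*(I)*conj(-I)]
      = (1/4)[(1) + (-1) + (1) + (-1)] = 0/4 = 0
  <chi_1*chi_2, chi_2> = (1/4)[1*(1)*conj(1) + 1*(-I)*conj(-1) + 1*(-1)*conj(1) + 1*(I)*conj(-1)]
      = (1/4)[(1) + (I) + (-1) + (-I)] = 0/4 = 0
  <chi_1*chi_2, chi_3> = (1/4)[1*(1)*conj(1) + 1*(-I)*conj(-I) + 1*(-1)*conj(-1) + 1*(I)*conj(I)]
      = (1/4)[(1) + (1) + (1) + (1)] = 4/4 = 1
(Exp terms are combined using exp(i*s)*conj(exp(i*t)) = exp(i*(s-t)), and sums of them are collapsed using the identity that for every m > 1 the m distinct m-th roots of unity sum to 0, e.g. 1 + exp(2*I*pi/3) + exp(-2*I*pi/3) = 0.)
Hence the multiplicities are chi_3: 1. Dimension check: dim(chi_1)*dim(chi_2) = 1*1 = 1 and sum (mult * dim) = 1*1 = 1.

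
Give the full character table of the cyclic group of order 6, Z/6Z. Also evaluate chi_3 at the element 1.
Character table of Z/6Z (irreps indexed chi_0,...,chi_5 with chi_k(m) = zeta_6^(k*m), zeta_6 = exp(2*pi*i/6)):
  irrep \ class  {0} (size 1)  {1} (size 1)    {2} (size 1)    {3} (size 1)  {4} (size 1)    {5} (size 1)  
  chi_0          1             1               1               1             1               1             
  chi_1          1             exp(I*pi/3)     exp(2*I*pi/3)   -1            exp(-2*I*pi/3)  exp(-I*pi/3)  
  chi_2          1             exp(2*I*pi/3)   exp(-2*I*pi/3)  1             exp(2*I*pi/3)   exp(-2*I*pi/3)
  chi_3          1             -1              1               -1            1               -1            
  chi_4          1             exp(-2*I*pi/3)  exp(2*I*pi/3)   1             exp(-2*I*pi/3)  exp(2*I*pi/3) 
  chi_5          1             exp(-I*pi/3)    exp(-2*I*pi/3)  -1            exp(2*I*pi/3)   exp(I*pi/3)   

Spot check: chi_3(1) = zeta_6^(3*1) = zeta_6^3 = -1.

Explanation: Z/6Z is abelian, so all 6 irreducible complex representations are 1-dimensional. They are given by chi_k(m) = zeta_6^(k*m) for k = 0,...,5. Row orthogonality: sum_m chi_k(m) conj(chi_l(m)) = 6 * [k = l].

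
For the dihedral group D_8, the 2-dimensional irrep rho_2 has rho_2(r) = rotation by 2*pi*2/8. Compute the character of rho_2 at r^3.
chi_{rho_2}(r^3) = 2*cos(2*pi*2*3/8) = 0

Working: rho_2(r^3) is rotation by angle 2*pi*2*3/8, whose trace is 2*cos(2*pi*2*3/8) = 0.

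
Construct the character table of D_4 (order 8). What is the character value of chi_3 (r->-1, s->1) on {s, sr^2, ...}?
Conjugacy classes: {e} of size 1, {r^2} of size 1, {r^1, r^3} of size 2, {s, sr^2, ...} of size 2, {sr, sr^3, ...} of size 2.
Character table:
  irrep \ class              {e} (size 1)  {r^2} (size 1)  {r^1, r^3} (size 2)  {s, sr^2, ...} (size 2)  {sr, sr^3, ...} (size 2)
  chi_1 (triv)               1             1               1                    1                        1                       
  chi_2 (sign: r->1, s->-1)  1             1               1                    -1                       -1                      
  chi_3 (r->-1, s->1)        1             1               -1                   1                        -1                      
  chi_4 (r->-1, s->-1)       1             1               -1                   -1                       1                       
  chi_5 (2d, j=1)            2             -2              0                    0                        0                       

Spot check: chi_3 (r->-1, s->1) on {s, sr^2, ...} = 1.

Proof sketch: D_4 has order 2*4 = 8 with 5 conjugacy classes, hence 5 irreducibles. Sum of squared dims 1 + 1 + 1 + 1 + 4 = 8 = |G|. Linear characters come from the abelianisation; the 2-dimensional irreps have character r^k -> 2*cos(2*pi*j*k/4), reflections -> 0.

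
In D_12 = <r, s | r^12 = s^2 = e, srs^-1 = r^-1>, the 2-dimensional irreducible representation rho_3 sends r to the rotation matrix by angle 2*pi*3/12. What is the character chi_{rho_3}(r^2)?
chi_{rho_3}(r^2) = 2*cos(2*pi*3*2/12) = -2

Solution. rho_3(r^2) is rotation by angle 2*pi*3*2/12, whose trace is 2*cos(2*pi*3*2/12) = -2.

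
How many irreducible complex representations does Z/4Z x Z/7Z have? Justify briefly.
28

Solution. The number of irreducible complex representations of a finite group equals its number of conjugacy classes. Z/4Z x Z/7Z is abelian of order 28, so every element is its own conjugacy class: 28 classes, so Z/4Z x Z/7Z (order 28) has exactly 28 irreducible complex representations.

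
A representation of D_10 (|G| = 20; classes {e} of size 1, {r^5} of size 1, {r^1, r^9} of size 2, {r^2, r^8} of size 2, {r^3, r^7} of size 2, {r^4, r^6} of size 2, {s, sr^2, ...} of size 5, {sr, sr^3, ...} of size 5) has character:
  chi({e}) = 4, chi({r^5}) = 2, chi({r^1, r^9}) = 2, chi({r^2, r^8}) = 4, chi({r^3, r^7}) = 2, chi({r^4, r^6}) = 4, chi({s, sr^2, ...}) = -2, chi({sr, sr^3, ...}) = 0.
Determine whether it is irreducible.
Not irreducible (reducible): <chi, chi> = 6 > 1.

Why: <chi, chi> = (1/|G|) sum_C |C| * |chi(C)|^2 = (1/20)[1*|4|^2 + 1*|2|^2 + 2*|2|^2 + 2*|4|^2 + 2*|2|^2 + 2*|4|^2 + 5*|-2|^2 + 5*|0|^2]
  = (1/20)[(16) + (4) + (8) + (32) + (8) + (32) + (20) + (0)] = 120/20 = 6.
A character is irreducible iff <chi, chi> = 1, so this representation is reducible.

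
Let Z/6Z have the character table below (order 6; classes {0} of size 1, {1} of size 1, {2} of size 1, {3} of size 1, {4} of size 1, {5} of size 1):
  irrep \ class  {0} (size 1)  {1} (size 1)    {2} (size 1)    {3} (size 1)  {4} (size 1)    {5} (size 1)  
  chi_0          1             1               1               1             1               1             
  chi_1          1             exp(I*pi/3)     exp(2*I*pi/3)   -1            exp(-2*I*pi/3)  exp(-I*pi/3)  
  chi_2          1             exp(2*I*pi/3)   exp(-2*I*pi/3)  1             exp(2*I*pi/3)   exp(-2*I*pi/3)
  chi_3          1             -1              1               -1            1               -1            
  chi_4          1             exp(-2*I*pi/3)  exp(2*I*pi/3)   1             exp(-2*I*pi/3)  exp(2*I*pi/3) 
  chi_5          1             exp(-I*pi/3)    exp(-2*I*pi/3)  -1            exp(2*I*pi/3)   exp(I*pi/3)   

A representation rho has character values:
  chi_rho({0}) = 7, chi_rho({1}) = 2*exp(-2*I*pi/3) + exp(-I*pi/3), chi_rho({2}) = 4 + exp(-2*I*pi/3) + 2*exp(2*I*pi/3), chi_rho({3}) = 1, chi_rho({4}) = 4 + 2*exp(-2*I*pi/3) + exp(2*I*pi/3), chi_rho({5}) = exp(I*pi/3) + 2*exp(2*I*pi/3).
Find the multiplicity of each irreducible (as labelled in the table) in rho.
Multiplicities: chi_0: 2, chi_1: 0, chi_2: 0, chi_3: 2, chi_4: 2, chi_5: 1.

Working: Use <chi_rho, chi> = (1/|G|) sum_C |C| * chi_rho(C) * conj(chi(C)) with |G| = 6 for each irreducible chi in the table:
  <chi_rho, chi_0> = (1/6)[1*(7)*conj(1) + 1*(2*exp(-2*I*pi/3) + exp(-I*pi/3))*conj(1) + 1*(4 + exp(-2*I*pi/3) + 2*exp(2*I*pi/3))*conj(1) + 1*(1)*conj(1) + 1*(4 + 2*exp(-2*I*pi/3) + exp(2*I*pi/3))*conj(1) + 1*(exp(I*pi/3) + 2*exp(2*I*pi/3))*conj(1)]
      = (1/6)[(7) + (2*exp(-2*I*pi/3) + exp(-I*pi/3)) + (4 + exp(-2*I*pi/3) + 2*exp(2*I*pi/3)) + (1) + (4 + 2*exp(-2*I*pi/3) + exp(2*I*pi/3)) + (exp(I*pi/3) + 2*exp(2*I*pi/3))] = 12/6 = 2
  <chi_rho, chi_1> = (1/6)[1*(7)*conj(1) + 1*(2*exp(-2*I*pi/3) + exp(-I*pi/3))*conj(exp(I*pi/3)) + 1*(4 + exp(-2*I*pi/3) + 2*exp(2*I*pi/3))*conj(exp(2*I*pi/3)) + 1*(1)*conj(-1) + 1*(4 + 2*exp(-2*I*pi/3) + exp(2*I*pi/3))*conj(exp(-2*I*pi/3)) + 1*(exp(I*pi/3) + 2*exp(2*I*pi/3))*conj(exp(-I*pi/3))]
      = (1/6)[(7) + (-2 + exp(-2*I*pi/3)) + (2 + 4*exp(-2*I*pi/3) + exp(2*I*pi/3)) + (-1) + (2 + exp(-2*I*pi/3) + 4*exp(2*I*pi/3)) + (-2 + exp(2*I*pi/3))] = 0/6 = 0
  <chi_rho, chi_2> = (1/6)[1*(7)*conj(1) + 1*(2*exp(-2*I*pi/3) + exp(-I*pi/3))*conj(exp(2*I*pi/3)) + 1*(4 + exp(-2*I*pi/3) + 2*exp(2*I*pi/3))*conj(exp(-2*I*pi/3)) + 1*(1)*conj(1) + 1*(4 + 2*exp(-2*I*pi/3) + exp(2*I*pi/3))*conj(exp(2*I*pi/3)) + 1*(exp(I*pi/3) + 2*exp(2*I*pi/3))*conj(exp(-2*I*pi/3))]
      = (1/6)[(7) + (-1 + 2*exp(2*I*pi/3)) + (1 + 2*exp(-2*I*pi/3) + 4*exp(2*I*pi/3)) + (1) + (1 + 4*exp(-2*I*pi/3) + 2*exp(2*I*pi/3)) + (-1 + 2*exp(-2*I*pi/3))] = 0/6 = 0
  <chi_rho, chi_3> = (1/6)[1*(7)*conj(1) + 1*(2*exp(-2*I*pi/3) + exp(-I*pi/3))*conj(-1) + 1*(4 + exp(-2*I*pi/3) + 2*exp(2*I*pi/3))*conj(1) + 1*(1)*conj(-1) + 1*(4 + 2*exp(-2*I*pi/3) + exp(2*I*pi/3))*conj(1) + 1*(exp(I*pi/3) + 2*exp(2*I*pi/3))*conj(-1)]
      = (1/6)[(7) + (-exp(-I*pi/3) - 2*exp(-2*I*pi/3)) + (4 + exp(-2*I*pi/3) + 2*exp(2*I*pi/3)) + (-1) + (4 + 2*exp(-2*I*pi/3) + exp(2*I*pi/3)) + (-2*exp(2*I*pi/3) - exp(I*pi/3))] = 12/6 = 2
  <chi_rho, chi_4> = (1/6)[1*(7)*conj(1) + 1*(2*exp(-2*I*pi/3) + exp(-I*pi/3))*conj(exp(-2*I*pi/3)) + 1*(4 + exp(-2*I*pi/3) + 2*exp(2*I*pi/3))*conj(exp(2*I*pi/3)) + 1*(1)*conj(1) + 1*(4 + 2*exp(-2*I*pi/3) + exp(2*I*pi/3))*conj(exp(-2*I*pi/3)) + 1*(exp(I*pi/3) + 2*exp(2*I*pi/3))*conj(exp(2*I*pi/3))]
      = (1/6)[(7) + (2 + exp(I*pi/3)) + (2 + 4*exp(-2*I*pi/3) + exp(2*I*pi/3)) + (1) + (2 + exp(-2*I*pi/3) + 4*exp(2*I*pi/3)) + (2 + exp(-I*pi/3))] = 12/6 = 2
  <chi_rho, chi_5> = (1/6)[1*(7)*conj(1) + 1*(2*exp(-2*I*pi/3) + exp(-I*pi/3))*conj(exp(-I*pi/3)) + 1*(4 + exp(-2*I*pi/3) + 2*exp(2*I*pi/3))*conj(exp(-2*I*pi/3)) + 1*(1)*conj(-1) + 1*(4 + 2*exp(-2*I*pi/3) + exp(2*I*pi/3))*conj(exp(2*I*pi/3)) + 1*(exp(I*pi/3) + 2*exp(2*I*pi/3))*conj(exp(I*pi/3))]
      = (1/6)[(7) + (1 + 2*exp(-I*pi/3)) + (1 + 2*exp(-2*I*pi/3) + 4*exp(2*I*pi/3)) + (-1) + (1 + 4*exp(-2*I*pi/3) + 2*exp(2*I*pi/3)) + (1 + 2*exp(I*pi/3))] = 6/6 = 1
(Exp terms are combined using exp(i*s)*conj(exp(i*t)) = exp(i*(s-t)), and sums of them are collapsed using the identity that for every m > 1 the m distinct m-th roots of unity sum to 0, e.g. 1 + exp(2*I*pi/3) + exp(-2*I*pi/3) = 0.)
Dimension check: dim(rho) = sum (mult * dim) = 2*1 + 0*1 + 0*1 + 2*1 + 2*1 + 1*1 = 7 = chi_rho(e) = 7.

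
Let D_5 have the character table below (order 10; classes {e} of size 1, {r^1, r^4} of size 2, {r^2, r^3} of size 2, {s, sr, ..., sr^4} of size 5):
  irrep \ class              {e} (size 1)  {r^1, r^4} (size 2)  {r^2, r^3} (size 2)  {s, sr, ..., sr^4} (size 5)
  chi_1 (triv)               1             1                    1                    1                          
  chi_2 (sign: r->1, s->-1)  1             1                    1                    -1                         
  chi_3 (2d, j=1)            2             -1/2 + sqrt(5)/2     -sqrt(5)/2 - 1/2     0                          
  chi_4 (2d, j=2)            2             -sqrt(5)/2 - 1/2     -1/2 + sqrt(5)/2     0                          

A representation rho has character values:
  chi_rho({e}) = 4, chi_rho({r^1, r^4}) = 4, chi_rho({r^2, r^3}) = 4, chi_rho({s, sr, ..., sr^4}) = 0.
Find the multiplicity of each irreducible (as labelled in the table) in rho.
Multiplicities: chi_1: 2, chi_2: 2, chi_3: 0, chi_4: 0.

Reasoning: Use <chi_rho, chi> = (1/|G|) sum_C |C| * chi_rho(C) * conj(chi(C)) with |G| = 10 for each irreducible chi in the table:
  <chi_rho, chi_1> = (1/10)[1*(4)*conj(1) + 2*(4)*conj(1) + 2*(4)*conj(1) + 5*(0)*conj(1)]
      = (1/10)[(4) + (8) + (8) + (0)] = 20/10 = 2
  <chi_rho, chi_2> = (1/10)[1*(4)*conj(1) + 2*(4)*conj(1) + 2*(4)*conj(1) + 5*(0)*conj(-1)]
      = (1/10)[(4) + (8) + (8) + (0)] = 20/10 = 2
  <chi_rho, chi_3> = (1/10)[1*(4)*conj(2) + 2*(4)*conj(-1/2 + sqrt(5)/2) + 2*(4)*conj(-sqrt(5)/2 - 1/2) + 5*(0)*conj(0)]
      = (1/10)[(8) + (-4 + 4*sqrt(5)) + (-4*sqrt(5) - 4) + (0)] = 0/10 = 0
  <chi_rho, chi_4> = (1/10)[1*(4)*conj(2) + 2*(4)*conj(-sqrt(5)/2 - 1/2) + 2*(4)*conj(-1/2 + sqrt(5)/2) + 5*(0)*conj(0)]
      = (1/10)[(8) + (-4*sqrt(5) - 4) + (-4 + 4*sqrt(5)) + (0)] = 0/10 = 0
Dimension check: dim(rho) = sum (mult * dim) = 2*1 + 2*1 + 0*2 + 0*2 = 4 = chi_rho(e) = 4.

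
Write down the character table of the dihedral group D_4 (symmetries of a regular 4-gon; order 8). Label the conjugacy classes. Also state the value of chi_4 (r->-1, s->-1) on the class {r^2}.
Conjugacy classes: {e} of size 1, {r^2} of size 1, {r^1, r^3} of size 2, {s, sr^2, ...} of size 2, {sr, sr^3, ...} of size 2.
Character table:
  irrep \ class              {e} (size 1)  {r^2} (size 1)  {r^1, r^3} (size 2)  {s, sr^2, ...} (size 2)  {sr, sr^3, ...} (size 2)
  chi_1 (triv)               1             1               1                    1                        1                       
  chi_2 (sign: r->1, s->-1)  1             1               1                    -1                       -1                      
  chi_3 (r->-1, s->1)        1             1               -1                   1                        -1                      
  chi_4 (r->-1, s->-1)       1             1               -1                   -1                       1                       
  chi_5 (2d, j=1)            2             -2              0                    0                        0                       

Spot check: chi_4 (r->-1, s->-1) on {r^2} = 1.

Reasoning: D_4 has order 2*4 = 8 with 5 conjugacy classes, hence 5 irreducibles. Sum of squared dims 1 + 1 + 1 + 1 + 4 = 8 = |G|. Linear characters come from the abelianisation; the 2-dimensional irreps have character r^k -> 2*cos(2*pi*j*k/4), reflections -> 0.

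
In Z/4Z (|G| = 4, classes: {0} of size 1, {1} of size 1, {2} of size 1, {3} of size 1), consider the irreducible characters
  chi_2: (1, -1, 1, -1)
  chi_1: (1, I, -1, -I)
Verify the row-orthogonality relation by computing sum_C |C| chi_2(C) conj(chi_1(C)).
Sum = 0; so <chi_2, chi_1> = 0 (distinct irreducibles are orthogonal).

Justification: Compute term by term over conjugacy classes (|C| * chi_2(C) * conj(chi_1(C))):
  1*(1)*conj(1) + 1*(-1)*conj(I) + 1*(1)*conj(-1) + 1*(-1)*conj(-I)
  = (1) + (I) + (-1) + (-I)
  = 0.
(Exp terms are combined using exp(i*s)*conj(exp(i*t)) = exp(i*(s-t)), and sums of them are collapsed using the identity that for every m > 1 the m distinct m-th roots of unity sum to 0, e.g. 1 + exp(2*I*pi/3) + exp(-2*I*pi/3) = 0.)
Dividing by |G| = 4 gives 0/4 = 0, matching the row-orthogonality relation <chi_2, chi_1> = [chi_2 = chi_1].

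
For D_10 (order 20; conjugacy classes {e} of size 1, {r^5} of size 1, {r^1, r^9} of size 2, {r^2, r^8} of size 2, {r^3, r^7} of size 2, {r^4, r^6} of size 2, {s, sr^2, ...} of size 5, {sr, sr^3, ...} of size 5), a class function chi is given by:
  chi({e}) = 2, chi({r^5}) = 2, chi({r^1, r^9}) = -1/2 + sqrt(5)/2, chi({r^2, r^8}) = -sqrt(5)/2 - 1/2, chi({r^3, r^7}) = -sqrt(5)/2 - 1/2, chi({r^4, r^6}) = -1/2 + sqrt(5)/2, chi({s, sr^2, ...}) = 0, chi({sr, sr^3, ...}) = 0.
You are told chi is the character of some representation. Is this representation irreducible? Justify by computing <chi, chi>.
Irreducible: <chi, chi> = 1.

Justification: <chi, chi> = (1/|G|) sum_C |C| * |chi(C)|^2 = (1/20)[1*|2|^2 + 1*|2|^2 + 2*|-1/2 + sqrt(5)/2|^2 + 2*|-sqrt(5)/2 - 1/2|^2 + 2*|-sqrt(5)/2 - 1/2|^2 + 2*|-1/2 + sqrt(5)/2|^2 + 5*|0|^2 + 5*|0|^2]
  = (1/20)[(4) + (4) + (3 - sqrt(5)) + (sqrt(5) + 3) + (sqrt(5) + 3) + (3 - sqrt(5)) + (0) + (0)] = 20/20 = 1.
A character is irreducible iff <chi, chi> = 1, so this representation is irreducible.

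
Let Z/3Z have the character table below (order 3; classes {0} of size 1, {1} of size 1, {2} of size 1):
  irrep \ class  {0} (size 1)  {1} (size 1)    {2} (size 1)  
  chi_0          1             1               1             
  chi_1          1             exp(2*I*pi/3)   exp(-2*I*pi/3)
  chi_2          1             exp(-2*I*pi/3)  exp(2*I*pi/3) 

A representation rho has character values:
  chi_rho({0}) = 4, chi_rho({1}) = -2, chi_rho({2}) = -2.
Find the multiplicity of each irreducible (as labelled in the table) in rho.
Multiplicities: chi_0: 0, chi_1: 2, chi_2: 2.

Why: Use <chi_rho, chi> = (1/|G|) sum_C |C| * chi_rho(C) * conj(chi(C)) with |G| = 3 for each irreducible chi in the table:
  <chi_rho, chi_0> = (1/3)[1*(4)*conj(1) + 1*(-2)*conj(1) + 1*(-2)*conj(1)]
      = (1/3)[(4) + (-2) + (-2)] = 0/3 = 0
  <chi_rho, chi_1> = (1/3)[1*(4)*conj(1) + 1*(-2)*conj(exp(2*I*pi/3)) + 1*(-2)*conj(exp(-2*I*pi/3))]
      = (1/3)[(4) + (2 + 2*exp(2*I*pi/3)) + (2 + 2*exp(-2*I*pi/3))] = 6/3 = 2
  <chi_rho, chi_2> = (1/3)[1*(4)*conj(1) + 1*(-2)*conj(exp(-2*I*pi/3)) + 1*(-2)*conj(exp(2*I*pi/3))]
      = (1/3)[(4) + (2 + 2*exp(-2*I*pi/3)) + (2 + 2*exp(2*I*pi/3))] = 6/3 = 2
(Exp terms are combined using exp(i*s)*conj(exp(i*t)) = exp(i*(s-t)), and sums of them are collapsed using the identity that for every m > 1 the m distinct m-th roots of unity sum to 0, e.g. 1 + exp(2*I*pi/3) + exp(-2*I*pi/3) = 0.)
Dimension check: dim(rho) = sum (mult * dim) = 0*1 + 2*1 + 2*1 = 4 = chi_rho(e) = 4.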